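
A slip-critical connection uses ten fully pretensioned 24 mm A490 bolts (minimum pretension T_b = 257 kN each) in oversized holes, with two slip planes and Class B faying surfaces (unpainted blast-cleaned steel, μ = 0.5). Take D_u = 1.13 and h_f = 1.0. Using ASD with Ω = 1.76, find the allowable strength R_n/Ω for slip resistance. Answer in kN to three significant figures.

R_n = μ · D_u · h_f · T_b · n_s · n_b = 0.5 × 1.13 × 1.0 × 257 × 2 × 10 = 2904 kN.
Allowable strength R_n/Ω = 2904 / 1.76 = 1650 kN.

1650 kN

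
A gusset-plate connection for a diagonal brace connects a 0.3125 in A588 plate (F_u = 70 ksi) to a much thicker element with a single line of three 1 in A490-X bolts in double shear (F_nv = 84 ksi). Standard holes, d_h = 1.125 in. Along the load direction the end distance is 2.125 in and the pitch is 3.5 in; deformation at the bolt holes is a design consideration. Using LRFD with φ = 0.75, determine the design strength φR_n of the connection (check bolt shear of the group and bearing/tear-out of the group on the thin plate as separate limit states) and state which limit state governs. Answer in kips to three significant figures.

Bolt shear: A_b = π·1²/4 = 0.7854 in²; R_n = 84 × 0.7854 × 3 × 2 = 395.8 kips → 0.75 × 395.8 = 297 kips.
Bearing (1.2 l_c t F_u ≤ 2.4 d t F_u): upper limit = 2.4·1·0.3125·70 = 52.5 kips.
  Edge l_c = 2.125 − 1.125/2 = 1.562 → r_n = 41.02 kips; interior l_c = 3.5 − 1.125 = 2.375 → r_n = 52.5 kips.
  R_n,bearing = 1·41.02 + 2·52.5 = 146 kips → 0.75 × 146 = 110 kips.
Bearing governs: 110 kips.

110 kips (bearing governs)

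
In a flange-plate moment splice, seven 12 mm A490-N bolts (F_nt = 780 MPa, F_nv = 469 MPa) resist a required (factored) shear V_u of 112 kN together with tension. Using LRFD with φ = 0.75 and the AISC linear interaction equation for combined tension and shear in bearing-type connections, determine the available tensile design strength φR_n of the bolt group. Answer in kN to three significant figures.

416 kN

A_b = π·12²/4 = 113.1 mm²; f_rv = 112 × 1000 / (7 × 113.1) = 141.5 MPa.
F'_nt = 1.3 F_nt − (F_nt / φF_nv) f_rv = 1.3·780 − (780/(0.75·469))·141.5 = 700.3 MPa, capped at F_nt → F'_nt = 700.3 MPa.
R_n = F'_nt · A_b · n = 700.3 × 113.1 × 7 / 1000 = 554.4 kN.
Design strength φR_n = 0.75 × 554.4 = 416 kN.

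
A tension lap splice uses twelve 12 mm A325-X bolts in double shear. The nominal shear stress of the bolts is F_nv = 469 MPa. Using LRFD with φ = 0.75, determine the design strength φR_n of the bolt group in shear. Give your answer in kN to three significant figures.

A_b = π × 12² / 4 = 113.1 mm².
R_n = F_nv · A_b · n · n_s = 469 × 113.1 × 12 × 2 / 1000 = 1273 kN.
Design strength φR_n = 0.75 × 1273 = 955 kN.

955 kN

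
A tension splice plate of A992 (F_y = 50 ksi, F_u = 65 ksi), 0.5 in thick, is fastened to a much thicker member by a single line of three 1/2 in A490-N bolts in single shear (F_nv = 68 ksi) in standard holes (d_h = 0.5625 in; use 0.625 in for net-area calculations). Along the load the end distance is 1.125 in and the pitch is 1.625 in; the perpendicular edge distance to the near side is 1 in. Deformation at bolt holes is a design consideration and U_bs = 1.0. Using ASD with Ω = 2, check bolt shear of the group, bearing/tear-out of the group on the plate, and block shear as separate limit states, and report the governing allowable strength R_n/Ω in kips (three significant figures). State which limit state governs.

20 kips (bolt shear governs)

Bolt shear: A_b = π·0.5²/4 = 0.1963 in²; R_n = 68 × 0.1963 × 3 × 1 = 40.06 kips → 40.06 / 2 = 20 kips.
Bearing: edge l_c = 0.8438, r_n = 32.91 kips; interior l_c = 1.062, r_n = 39 kips; R_n = 32.91 + 2·39 = 110.9 kips → 55.5 kips.
Block shear: A_gv = 2.188, A_nv = 1.406, A_nt = 0.3438 in²; R_n = min(0.6F_uA_nv, 0.6F_yA_gv) + U_bs·F_u·A_nt = 77.19 kips → 38.6 kips.
Bolt shear governs: 20 kips.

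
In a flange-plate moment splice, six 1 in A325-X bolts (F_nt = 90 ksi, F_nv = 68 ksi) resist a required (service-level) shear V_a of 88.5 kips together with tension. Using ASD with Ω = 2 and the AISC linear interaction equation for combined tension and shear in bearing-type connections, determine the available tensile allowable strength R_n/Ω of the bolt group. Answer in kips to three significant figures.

159 kips

A_b = π·1²/4 = 0.7854 in²; f_rv = 88.5 / (6 × 0.7854) = 18.78 ksi.
F'_nt = 1.3 F_nt − (Ω F_nt / F_nv) f_rv = 1.3·90 − (2·90/68)·18.78 = 67.29 ksi, capped at F_nt → F'_nt = 67.29 ksi.
R_n = F'_nt · A_b · n = 67.29 × 0.7854 × 6 = 317.1 kips.
Allowable strength R_n/Ω = 317.1 / 2 = 159 kips.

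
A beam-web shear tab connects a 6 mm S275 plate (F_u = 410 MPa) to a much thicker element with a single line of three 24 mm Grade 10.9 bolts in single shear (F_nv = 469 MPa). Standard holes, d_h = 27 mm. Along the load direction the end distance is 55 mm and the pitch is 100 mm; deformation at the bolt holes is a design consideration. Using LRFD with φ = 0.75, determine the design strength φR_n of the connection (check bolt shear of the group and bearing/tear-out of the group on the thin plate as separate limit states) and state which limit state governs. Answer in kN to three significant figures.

Bolt shear: A_b = π·24²/4 = 452.4 mm²; R_n = 469 × 452.4 × 3 × 1 / 1000 = 636.5 kN → 0.75 × 636.5 = 477 kN.
Bearing (1.2 l_c t F_u ≤ 2.4 d t F_u): upper limit = 2.4·24·6·410 / 1000 = 141.7 kN.
  Edge l_c = 55 − 27/2 = 41.5 → r_n = 122.5 kN; interior l_c = 100 − 27 = 73 → r_n = 141.7 kN.
  R_n,bearing = 1·122.5 + 2·141.7 = 405.9 kN → 0.75 × 405.9 = 304 kN.
Bearing governs: 304 kN.

304 kN (bearing governs)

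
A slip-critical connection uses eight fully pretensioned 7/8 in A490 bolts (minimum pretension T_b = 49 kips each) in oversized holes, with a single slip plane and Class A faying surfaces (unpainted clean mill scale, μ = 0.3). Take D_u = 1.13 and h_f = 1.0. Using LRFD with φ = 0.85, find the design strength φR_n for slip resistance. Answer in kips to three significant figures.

R_n = μ · D_u · h_f · T_b · n_s · n_b = 0.3 × 1.13 × 1.0 × 49 × 1 × 8 = 132.9 kips.
Design strength φR_n = 0.85 × 132.9 = 113 kips.

113 kips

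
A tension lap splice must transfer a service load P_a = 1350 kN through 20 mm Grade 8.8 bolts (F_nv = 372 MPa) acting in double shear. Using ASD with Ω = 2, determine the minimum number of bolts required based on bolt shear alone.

A_b = π·20²/4 = 314.2 mm².
Per-bolt allowable strength R_n/Ω = 372 × 314.2 × 2 / 1000 / 2 = 116.9 kN.
n ≥ 1350 / 116.9 = 11.55 → use 12 bolts.

12 bolts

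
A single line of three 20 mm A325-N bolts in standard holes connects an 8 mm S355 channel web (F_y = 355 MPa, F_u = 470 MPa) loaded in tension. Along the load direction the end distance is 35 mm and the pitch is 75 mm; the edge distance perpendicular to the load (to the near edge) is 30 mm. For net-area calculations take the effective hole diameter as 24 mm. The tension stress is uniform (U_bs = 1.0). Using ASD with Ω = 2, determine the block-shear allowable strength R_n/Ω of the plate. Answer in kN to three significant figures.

Shear plane L_v = 35 + 2·75 = 185 mm; A_gv = 185 × 8 = 1480 mm².
A_nv = (185 − 2.5·24) × 8 = 1000 mm².
A_nt = (30 − 0.5·24) × 8 = 144 mm².
0.6 F_u A_nv = 282 kN; 0.6 F_y A_gv = 315.2 kN → shear rupture governs the shear term.
R_n = 282 + 1.0 × 470 × 144 / 1000 = 349.7 kN.
Allowable strength R_n/Ω = 349.7 / 2 = 175 kN.

175 kN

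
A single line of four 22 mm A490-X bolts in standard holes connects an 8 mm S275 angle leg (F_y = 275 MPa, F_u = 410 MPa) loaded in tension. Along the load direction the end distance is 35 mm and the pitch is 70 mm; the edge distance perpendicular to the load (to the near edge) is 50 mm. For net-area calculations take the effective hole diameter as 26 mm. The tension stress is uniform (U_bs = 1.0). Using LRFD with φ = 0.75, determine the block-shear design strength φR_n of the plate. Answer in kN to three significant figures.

318 kN

Shear plane L_v = 35 + 3·70 = 245 mm; A_gv = 245 × 8 = 1960 mm².
A_nv = (245 − 3.5·26) × 8 = 1232 mm².
A_nt = (50 − 0.5·26) × 8 = 296 mm².
0.6 F_u A_nv = 303.1 kN; 0.6 F_y A_gv = 323.4 kN → shear rupture governs the shear term.
R_n = 303.1 + 1.0 × 410 × 296 / 1000 = 424.4 kN.
Design strength φR_n = 0.75 × 424.4 = 318 kN.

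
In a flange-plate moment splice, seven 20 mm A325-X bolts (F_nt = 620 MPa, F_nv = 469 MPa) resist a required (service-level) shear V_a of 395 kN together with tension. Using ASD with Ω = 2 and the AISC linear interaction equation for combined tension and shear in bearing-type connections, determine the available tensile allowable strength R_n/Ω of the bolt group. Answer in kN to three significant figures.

364 kN

A_b = π·20²/4 = 314.2 mm²; f_rv = 395 × 1000 / (7 × 314.2) = 179.6 MPa.
F'_nt = 1.3 F_nt − (Ω F_nt / F_nv) f_rv = 1.3·620 − (2·620/469)·179.6 = 331.1 MPa, capped at F_nt → F'_nt = 331.1 MPa.
R_n = F'_nt · A_b · n = 331.1 × 314.2 × 7 / 1000 = 728.1 kN.
Allowable strength R_n/Ω = 728.1 / 2 = 364 kN.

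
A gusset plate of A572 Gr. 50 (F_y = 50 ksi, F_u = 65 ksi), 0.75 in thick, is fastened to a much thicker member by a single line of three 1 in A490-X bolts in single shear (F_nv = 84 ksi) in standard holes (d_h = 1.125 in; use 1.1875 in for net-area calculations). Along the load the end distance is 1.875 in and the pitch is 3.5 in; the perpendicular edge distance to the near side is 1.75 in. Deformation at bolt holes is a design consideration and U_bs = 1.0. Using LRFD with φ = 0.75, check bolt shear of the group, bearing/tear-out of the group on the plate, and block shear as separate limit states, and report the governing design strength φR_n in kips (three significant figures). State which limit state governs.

Bolt shear: A_b = π·1²/4 = 0.7854 in²; R_n = 84 × 0.7854 × 3 × 1 = 197.9 kips → 0.75 × 197.9 = 148 kips.
Bearing: edge l_c = 1.312, r_n = 76.78 kips; interior l_c = 2.375, r_n = 117 kips; R_n = 76.78 + 2·117 = 310.8 kips → 233 kips.
Block shear: A_gv = 6.656, A_nv = 4.43, A_nt = 0.8672 in²; R_n = min(0.6F_uA_nv, 0.6F_yA_gv) + U_bs·F_u·A_nt = 229.1 kips → 172 kips.
Bolt shear governs: 148 kips.

148 kips (bolt shear governs)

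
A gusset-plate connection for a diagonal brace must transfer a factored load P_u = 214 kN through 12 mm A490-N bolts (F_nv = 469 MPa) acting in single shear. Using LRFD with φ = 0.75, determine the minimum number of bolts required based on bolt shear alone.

6 bolts

A_b = π·12²/4 = 113.1 mm².
Per-bolt design strength φR_n = 0.75 × 469 × 113.1 × 1 / 1000 = 39.78 kN.
n ≥ 214 / 39.78 = 5.379 → use 6 bolts.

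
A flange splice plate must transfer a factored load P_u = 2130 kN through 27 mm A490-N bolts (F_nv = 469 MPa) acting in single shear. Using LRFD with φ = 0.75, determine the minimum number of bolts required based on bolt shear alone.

A_b = π·27²/4 = 572.6 mm².
Per-bolt design strength φR_n = 0.75 × 469 × 572.6 × 1 / 1000 = 201.4 kN.
n ≥ 2130 / 201.4 = 10.58 → use 11 bolts.

11 bolts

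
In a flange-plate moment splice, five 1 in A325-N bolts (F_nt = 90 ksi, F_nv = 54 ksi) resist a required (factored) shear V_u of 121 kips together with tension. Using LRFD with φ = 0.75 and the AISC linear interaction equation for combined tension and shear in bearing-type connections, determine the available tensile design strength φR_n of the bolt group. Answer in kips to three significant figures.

143 kips

A_b = π·1²/4 = 0.7854 in²; f_rv = 121 / (5 × 0.7854) = 30.81 ksi.
F'_nt = 1.3 F_nt − (F_nt / φF_nv) f_rv = 1.3·90 − (90/(0.75·54))·30.81 = 48.53 ksi, capped at F_nt → F'_nt = 48.53 ksi.
R_n = F'_nt · A_b · n = 48.53 × 0.7854 × 5 = 190.6 kips.
Design strength φR_n = 0.75 × 190.6 = 143 kips.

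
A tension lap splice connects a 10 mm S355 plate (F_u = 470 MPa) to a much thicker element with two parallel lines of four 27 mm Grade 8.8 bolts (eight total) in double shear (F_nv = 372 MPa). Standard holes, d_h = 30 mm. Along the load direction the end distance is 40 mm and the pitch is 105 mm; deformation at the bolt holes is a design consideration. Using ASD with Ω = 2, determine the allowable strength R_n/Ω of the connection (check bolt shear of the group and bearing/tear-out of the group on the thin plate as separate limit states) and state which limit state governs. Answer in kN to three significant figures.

Bolt shear: A_b = π·27²/4 = 572.6 mm²; R_n = 372 × 572.6 × 8 × 2 / 1000 = 3408 kN → 3408 / 2 = 1700 kN.
Bearing (1.2 l_c t F_u ≤ 2.4 d t F_u): upper limit = 2.4·27·10·470 / 1000 = 304.6 kN.
  Edge l_c = 40 − 30/2 = 25 → r_n = 141 kN; interior l_c = 105 − 30 = 75 → r_n = 304.6 kN.
  R_n,bearing = 2·141 + 6·304.6 = 2109 kN → 2109 / 2 = 1050 kN.
Bearing governs: 1050 kN.

1050 kN (bearing governs)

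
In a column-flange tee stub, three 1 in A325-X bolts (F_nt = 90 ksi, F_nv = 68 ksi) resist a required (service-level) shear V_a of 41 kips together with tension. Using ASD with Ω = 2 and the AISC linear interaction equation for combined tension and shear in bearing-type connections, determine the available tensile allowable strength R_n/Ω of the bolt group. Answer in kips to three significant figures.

A_b = π·1²/4 = 0.7854 in²; f_rv = 41 / (3 × 0.7854) = 17.4 ksi.
F'_nt = 1.3 F_nt − (Ω F_nt / F_nv) f_rv = 1.3·90 − (2·90/68)·17.4 = 70.94 ksi, capped at F_nt → F'_nt = 70.94 ksi.
R_n = F'_nt · A_b · n = 70.94 × 0.7854 × 3 = 167.1 kips.
Allowable strength R_n/Ω = 167.1 / 2 = 83.6 kips.

83.6 kips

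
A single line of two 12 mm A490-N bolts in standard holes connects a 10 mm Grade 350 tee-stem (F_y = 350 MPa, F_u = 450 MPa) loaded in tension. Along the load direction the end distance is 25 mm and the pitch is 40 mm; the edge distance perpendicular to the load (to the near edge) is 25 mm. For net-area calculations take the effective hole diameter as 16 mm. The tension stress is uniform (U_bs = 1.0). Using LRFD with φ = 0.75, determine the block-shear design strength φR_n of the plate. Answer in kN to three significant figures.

Shear plane L_v = 25 + 1·40 = 65 mm; A_gv = 65 × 10 = 650 mm².
A_nv = (65 − 1.5·16) × 10 = 410 mm².
A_nt = (25 − 0.5·16) × 10 = 170 mm².
0.6 F_u A_nv = 110.7 kN; 0.6 F_y A_gv = 136.5 kN → shear rupture governs the shear term.
R_n = 110.7 + 1.0 × 450 × 170 / 1000 = 187.2 kN.
Design strength φR_n = 0.75 × 187.2 = 140 kN.

140 kN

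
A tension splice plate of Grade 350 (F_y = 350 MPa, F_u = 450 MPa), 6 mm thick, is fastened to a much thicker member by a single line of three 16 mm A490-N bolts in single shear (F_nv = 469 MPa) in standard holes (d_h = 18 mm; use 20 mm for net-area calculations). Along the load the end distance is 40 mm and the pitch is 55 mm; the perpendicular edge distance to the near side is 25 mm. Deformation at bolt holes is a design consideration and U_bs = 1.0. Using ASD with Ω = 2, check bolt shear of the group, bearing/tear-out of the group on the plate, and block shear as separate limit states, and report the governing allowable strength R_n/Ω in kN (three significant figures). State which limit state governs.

101 kN (block shear governs)

Bolt shear: A_b = π·16²/4 = 201.1 mm²; R_n = 469 × 201.1 × 3 × 1 / 1000 = 282.9 kN → 282.9 / 2 = 141 kN.
Bearing: edge l_c = 31, r_n = 100.4 kN; interior l_c = 37, r_n = 103.7 kN; R_n = 100.4 + 2·103.7 = 307.8 kN → 154 kN.
Block shear: A_gv = 900, A_nv = 600, A_nt = 90 mm²; R_n = min(0.6F_uA_nv, 0.6F_yA_gv) + U_bs·F_u·A_nt = 202.5 kN → 101 kN.
Block shear governs: 101 kN.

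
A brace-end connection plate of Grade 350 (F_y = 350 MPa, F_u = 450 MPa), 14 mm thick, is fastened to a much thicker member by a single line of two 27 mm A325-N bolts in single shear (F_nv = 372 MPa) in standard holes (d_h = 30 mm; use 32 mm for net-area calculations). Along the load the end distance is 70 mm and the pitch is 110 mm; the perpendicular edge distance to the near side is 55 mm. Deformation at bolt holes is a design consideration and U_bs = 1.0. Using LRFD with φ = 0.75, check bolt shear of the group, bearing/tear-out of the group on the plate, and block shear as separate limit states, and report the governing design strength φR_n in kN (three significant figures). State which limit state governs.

Bolt shear: A_b = π·27²/4 = 572.6 mm²; R_n = 372 × 572.6 × 2 × 1 / 1000 = 426 kN → 0.75 × 426 = 319 kN.
Bearing: edge l_c = 55, r_n = 408.2 kN; interior l_c = 80, r_n = 408.2 kN; R_n = 408.2 + 1·408.2 = 816.5 kN → 612 kN.
Block shear: A_gv = 2520, A_nv = 1848, A_nt = 546 mm²; R_n = min(0.6F_uA_nv, 0.6F_yA_gv) + U_bs·F_u·A_nt = 744.7 kN → 558 kN.
Bolt shear governs: 319 kN.

319 kN (bolt shear governs)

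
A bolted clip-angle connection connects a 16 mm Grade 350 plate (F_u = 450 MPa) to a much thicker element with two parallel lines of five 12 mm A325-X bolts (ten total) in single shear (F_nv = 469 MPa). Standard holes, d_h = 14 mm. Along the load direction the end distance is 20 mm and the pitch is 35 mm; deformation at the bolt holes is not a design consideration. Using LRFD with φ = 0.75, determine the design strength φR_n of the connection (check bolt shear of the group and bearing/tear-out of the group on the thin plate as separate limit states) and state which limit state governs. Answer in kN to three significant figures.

398 kN (bolt shear governs)

Bolt shear: A_b = π·12²/4 = 113.1 mm²; R_n = 469 × 113.1 × 10 × 1 / 1000 = 530.4 kN → 0.75 × 530.4 = 398 kN.
Bearing (1.5 l_c t F_u ≤ 3.0 d t F_u): upper limit = 3.0·12·16·450 / 1000 = 259.2 kN.
  Edge l_c = 20 − 14/2 = 13 → r_n = 140.4 kN; interior l_c = 35 − 14 = 21 → r_n = 226.8 kN.
  R_n,bearing = 2·140.4 + 8·226.8 = 2095 kN → 0.75 × 2095 = 1570 kN.
Bolt shear governs: 398 kN.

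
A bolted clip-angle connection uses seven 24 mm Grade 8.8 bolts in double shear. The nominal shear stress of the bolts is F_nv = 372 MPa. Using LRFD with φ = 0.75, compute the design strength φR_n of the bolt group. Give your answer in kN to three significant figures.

A_b = π × 24² / 4 = 452.4 mm².
R_n = F_nv · A_b · n · n_s = 372 × 452.4 × 7 × 2 / 1000 = 2356 kN.
Design strength φR_n = 0.75 × 2356 = 1770 kN.

1770 kN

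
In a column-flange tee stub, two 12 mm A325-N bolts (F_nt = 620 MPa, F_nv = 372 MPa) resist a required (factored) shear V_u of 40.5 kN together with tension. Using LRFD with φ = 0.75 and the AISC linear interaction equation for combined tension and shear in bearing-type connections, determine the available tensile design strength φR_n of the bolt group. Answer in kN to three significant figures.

69.2 kN

A_b = π·12²/4 = 113.1 mm²; f_rv = 40.5 × 1000 / (2 × 113.1) = 179 MPa.
F'_nt = 1.3 F_nt − (F_nt / φF_nv) f_rv = 1.3·620 − (620/(0.75·372))·179 = 408.1 MPa, capped at F_nt → F'_nt = 408.1 MPa.
R_n = F'_nt · A_b · n = 408.1 × 113.1 × 2 / 1000 = 92.31 kN.
Design strength φR_n = 0.75 × 92.31 = 69.2 kN.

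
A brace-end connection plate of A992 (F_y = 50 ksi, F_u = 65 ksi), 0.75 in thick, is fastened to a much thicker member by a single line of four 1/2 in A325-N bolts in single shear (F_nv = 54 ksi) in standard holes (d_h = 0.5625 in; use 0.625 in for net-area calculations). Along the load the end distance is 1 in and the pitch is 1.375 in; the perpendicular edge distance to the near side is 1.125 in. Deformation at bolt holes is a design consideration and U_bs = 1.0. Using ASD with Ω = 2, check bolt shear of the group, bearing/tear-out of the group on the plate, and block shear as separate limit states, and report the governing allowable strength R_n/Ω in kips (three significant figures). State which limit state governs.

21.2 kips (bolt shear governs)

Bolt shear: A_b = π·0.5²/4 = 0.1963 in²; R_n = 54 × 0.1963 × 4 × 1 = 42.41 kips → 42.41 / 2 = 21.2 kips.
Bearing: edge l_c = 0.7188, r_n = 42.05 kips; interior l_c = 0.8125, r_n = 47.53 kips; R_n = 42.05 + 3·47.53 = 184.6 kips → 92.3 kips.
Block shear: A_gv = 3.844, A_nv = 2.203, A_nt = 0.6094 in²; R_n = min(0.6F_uA_nv, 0.6F_yA_gv) + U_bs·F_u·A_nt = 125.5 kips → 62.8 kips.
Bolt shear governs: 21.2 kips.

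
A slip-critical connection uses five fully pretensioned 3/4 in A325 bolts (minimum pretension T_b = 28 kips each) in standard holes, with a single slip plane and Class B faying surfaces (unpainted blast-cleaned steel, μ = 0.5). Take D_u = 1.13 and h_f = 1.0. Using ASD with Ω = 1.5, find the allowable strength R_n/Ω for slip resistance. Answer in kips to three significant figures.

R_n = μ · D_u · h_f · T_b · n_s · n_b = 0.5 × 1.13 × 1.0 × 28 × 1 × 5 = 79.1 kips.
Allowable strength R_n/Ω = 79.1 / 1.5 = 52.7 kips.

52.7 kips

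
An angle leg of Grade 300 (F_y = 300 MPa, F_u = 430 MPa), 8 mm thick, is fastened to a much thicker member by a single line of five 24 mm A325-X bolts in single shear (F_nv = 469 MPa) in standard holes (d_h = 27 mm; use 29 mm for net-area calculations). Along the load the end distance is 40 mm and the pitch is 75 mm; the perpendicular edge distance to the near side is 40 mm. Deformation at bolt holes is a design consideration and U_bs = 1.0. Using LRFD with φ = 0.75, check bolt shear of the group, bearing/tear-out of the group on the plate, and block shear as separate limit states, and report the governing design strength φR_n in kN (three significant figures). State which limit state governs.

Bolt shear: A_b = π·24²/4 = 452.4 mm²; R_n = 469 × 452.4 × 5 × 1 / 1000 = 1061 kN → 0.75 × 1061 = 796 kN.
Bearing: edge l_c = 26.5, r_n = 109.4 kN; interior l_c = 48, r_n = 198.1 kN; R_n = 109.4 + 4·198.1 = 902 kN → 676 kN.
Block shear: A_gv = 2720, A_nv = 1676, A_nt = 204 mm²; R_n = min(0.6F_uA_nv, 0.6F_yA_gv) + U_bs·F_u·A_nt = 520.1 kN → 390 kN.
Block shear governs: 390 kN.

390 kN (block shear governs)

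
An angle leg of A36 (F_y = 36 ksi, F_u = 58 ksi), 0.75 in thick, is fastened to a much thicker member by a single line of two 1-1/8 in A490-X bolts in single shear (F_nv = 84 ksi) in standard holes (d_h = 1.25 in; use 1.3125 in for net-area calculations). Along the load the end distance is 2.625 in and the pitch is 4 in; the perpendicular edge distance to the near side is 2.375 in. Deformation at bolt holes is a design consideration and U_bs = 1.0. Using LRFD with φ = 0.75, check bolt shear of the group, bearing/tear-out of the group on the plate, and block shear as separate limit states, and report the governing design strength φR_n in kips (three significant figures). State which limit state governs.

125 kips (bolt shear governs)

Bolt shear: A_b = π·1.125²/4 = 0.994 in²; R_n = 84 × 0.994 × 2 × 1 = 167 kips → 0.75 × 167 = 125 kips.
Bearing: edge l_c = 2, r_n = 104.4 kips; interior l_c = 2.75, r_n = 117.4 kips; R_n = 104.4 + 1·117.4 = 221.8 kips → 166 kips.
Block shear: A_gv = 4.969, A_nv = 3.492, A_nt = 1.289 in²; R_n = min(0.6F_uA_nv, 0.6F_yA_gv) + U_bs·F_u·A_nt = 182.1 kips → 137 kips.
Bolt shear governs: 125 kips.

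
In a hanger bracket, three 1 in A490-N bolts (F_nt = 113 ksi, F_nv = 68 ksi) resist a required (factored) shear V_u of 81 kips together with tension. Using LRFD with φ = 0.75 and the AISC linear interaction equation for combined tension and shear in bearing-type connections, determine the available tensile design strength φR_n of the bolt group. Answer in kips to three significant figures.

125 kips

A_b = π·1²/4 = 0.7854 in²; f_rv = 81 / (3 × 0.7854) = 34.38 ksi.
F'_nt = 1.3 F_nt − (F_nt / φF_nv) f_rv = 1.3·113 − (113/(0.75·68))·34.38 = 70.73 ksi, capped at F_nt → F'_nt = 70.73 ksi.
R_n = F'_nt · A_b · n = 70.73 × 0.7854 × 3 = 166.7 kips.
Design strength φR_n = 0.75 × 166.7 = 125 kips.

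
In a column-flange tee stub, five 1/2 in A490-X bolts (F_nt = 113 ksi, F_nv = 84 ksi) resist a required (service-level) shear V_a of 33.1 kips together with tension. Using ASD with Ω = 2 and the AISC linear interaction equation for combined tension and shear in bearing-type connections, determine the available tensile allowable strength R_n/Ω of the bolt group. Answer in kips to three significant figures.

27.6 kips

A_b = π·0.5²/4 = 0.1963 in²; f_rv = 33.1 / (5 × 0.1963) = 33.72 ksi.
F'_nt = 1.3 F_nt − (Ω F_nt / F_nv) f_rv = 1.3·113 − (2·113/84)·33.72 = 56.19 ksi, capped at F_nt → F'_nt = 56.19 ksi.
R_n = F'_nt · A_b · n = 56.19 × 0.1963 × 5 = 55.16 kips.
Allowable strength R_n/Ω = 55.16 / 2 = 27.6 kips.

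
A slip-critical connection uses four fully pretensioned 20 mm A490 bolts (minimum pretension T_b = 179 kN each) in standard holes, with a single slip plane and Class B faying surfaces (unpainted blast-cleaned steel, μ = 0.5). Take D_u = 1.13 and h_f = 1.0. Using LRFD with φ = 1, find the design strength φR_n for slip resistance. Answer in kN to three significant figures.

R_n = μ · D_u · h_f · T_b · n_s · n_b = 0.5 × 1.13 × 1.0 × 179 × 1 × 4 = 404.5 kN.
Design strength φR_n = 1 × 404.5 = 405 kN.

405 kN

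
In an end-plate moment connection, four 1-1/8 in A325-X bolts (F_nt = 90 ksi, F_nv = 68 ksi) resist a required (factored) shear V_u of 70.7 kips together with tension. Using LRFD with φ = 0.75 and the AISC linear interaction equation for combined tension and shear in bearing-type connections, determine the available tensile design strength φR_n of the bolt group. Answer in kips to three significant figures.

A_b = π·1.125²/4 = 0.994 in²; f_rv = 70.7 / (4 × 0.994) = 17.78 ksi.
F'_nt = 1.3 F_nt − (F_nt / φF_nv) f_rv = 1.3·90 − (90/(0.75·68))·17.78 = 85.62 ksi, capped at F_nt → F'_nt = 85.62 ksi.
R_n = F'_nt · A_b · n = 85.62 × 0.994 × 4 = 340.4 kips.
Design strength φR_n = 0.75 × 340.4 = 255 kips.

255 kips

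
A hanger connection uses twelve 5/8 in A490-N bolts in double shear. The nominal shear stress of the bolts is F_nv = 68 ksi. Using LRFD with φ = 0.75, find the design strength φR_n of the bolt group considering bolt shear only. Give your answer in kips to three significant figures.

A_b = π × 0.625² / 4 = 0.3068 in².
R_n = F_nv · A_b · n · n_s = 68 × 0.3068 × 12 × 2 = 500.7 kips.
Design strength φR_n = 0.75 × 500.7 = 376 kips.

376 kips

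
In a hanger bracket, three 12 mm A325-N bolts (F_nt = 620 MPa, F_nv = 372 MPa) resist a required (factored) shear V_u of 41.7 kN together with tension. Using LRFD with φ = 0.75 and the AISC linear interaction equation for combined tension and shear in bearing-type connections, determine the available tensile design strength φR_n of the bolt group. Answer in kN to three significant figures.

A_b = π·12²/4 = 113.1 mm²; f_rv = 41.7 × 1000 / (3 × 113.1) = 122.9 MPa.
F'_nt = 1.3 F_nt − (F_nt / φF_nv) f_rv = 1.3·620 − (620/(0.75·372))·122.9 = 532.9 MPa, capped at F_nt → F'_nt = 532.9 MPa.
R_n = F'_nt · A_b · n = 532.9 × 113.1 × 3 / 1000 = 180.8 kN.
Design strength φR_n = 0.75 × 180.8 = 136 kN.

136 kN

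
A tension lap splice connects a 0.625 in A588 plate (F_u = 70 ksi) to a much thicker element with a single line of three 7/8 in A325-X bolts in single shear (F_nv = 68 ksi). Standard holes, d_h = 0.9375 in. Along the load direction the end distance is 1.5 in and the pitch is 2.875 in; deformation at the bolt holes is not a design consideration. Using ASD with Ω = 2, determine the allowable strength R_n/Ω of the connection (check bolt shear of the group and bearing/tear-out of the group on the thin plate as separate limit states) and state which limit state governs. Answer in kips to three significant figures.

61.3 kips (bolt shear governs)

Bolt shear: A_b = π·0.875²/4 = 0.6013 in²; R_n = 68 × 0.6013 × 3 × 1 = 122.7 kips → 122.7 / 2 = 61.3 kips.
Bearing (1.5 l_c t F_u ≤ 3.0 d t F_u): upper limit = 3.0·0.875·0.625·70 = 114.8 kips.
  Edge l_c = 1.5 − 0.9375/2 = 1.031 → r_n = 67.68 kips; interior l_c = 2.875 − 0.9375 = 1.938 → r_n = 114.8 kips.
  R_n,bearing = 1·67.68 + 2·114.8 = 297.4 kips → 297.4 / 2 = 149 kips.
Bolt shear governs: 61.3 kips.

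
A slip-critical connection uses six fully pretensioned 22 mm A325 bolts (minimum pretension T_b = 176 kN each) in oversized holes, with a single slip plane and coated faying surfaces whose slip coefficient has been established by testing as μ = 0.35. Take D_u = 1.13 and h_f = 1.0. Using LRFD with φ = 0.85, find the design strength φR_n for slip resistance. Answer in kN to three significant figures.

355 kN

R_n = μ · D_u · h_f · T_b · n_s · n_b = 0.35 × 1.13 × 1.0 × 176 × 1 × 6 = 417.6 kN.
Design strength φR_n = 0.85 × 417.6 = 355 kN.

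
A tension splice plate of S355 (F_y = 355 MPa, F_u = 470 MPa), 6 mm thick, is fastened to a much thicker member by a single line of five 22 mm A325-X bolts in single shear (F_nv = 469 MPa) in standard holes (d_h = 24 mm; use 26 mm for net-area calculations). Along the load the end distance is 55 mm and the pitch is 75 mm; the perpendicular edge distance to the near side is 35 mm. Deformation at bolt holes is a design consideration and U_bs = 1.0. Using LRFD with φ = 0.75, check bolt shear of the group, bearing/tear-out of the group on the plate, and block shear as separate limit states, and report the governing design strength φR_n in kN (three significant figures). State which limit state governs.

349 kN (block shear governs)

Bolt shear: A_b = π·22²/4 = 380.1 mm²; R_n = 469 × 380.1 × 5 × 1 / 1000 = 891.4 kN → 0.75 × 891.4 = 669 kN.
Bearing: edge l_c = 43, r_n = 145.5 kN; interior l_c = 51, r_n = 148.9 kN; R_n = 145.5 + 4·148.9 = 741.1 kN → 556 kN.
Block shear: A_gv = 2130, A_nv = 1428, A_nt = 132 mm²; R_n = min(0.6F_uA_nv, 0.6F_yA_gv) + U_bs·F_u·A_nt = 464.7 kN → 349 kN.
Block shear governs: 349 kN.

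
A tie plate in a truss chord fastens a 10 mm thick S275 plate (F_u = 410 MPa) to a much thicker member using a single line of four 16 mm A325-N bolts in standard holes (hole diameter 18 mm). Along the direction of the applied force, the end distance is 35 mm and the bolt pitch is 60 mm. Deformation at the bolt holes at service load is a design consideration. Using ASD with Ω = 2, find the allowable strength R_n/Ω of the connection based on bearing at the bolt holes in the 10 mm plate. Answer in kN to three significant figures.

Per bolt r_n = 1.2 l_c t F_u ≤ 2.4 d t F_u; upper limit = 2.4 × 16 × 10 × 410 / 1000 = 157.4 kN.
Edge bolt: l_c = 35 − 18/2 = 26 mm → 1.2 × 26 × 10 × 410 / 1000 = 127.9 → r_n = 127.9 kN.
Interior bolts: l_c = 60 − 18 = 42 mm → 1.2 × 42 × 10 × 410 / 1000 = 206.6 → r_n = 157.4 kN.
R_n = 1 × 127.9 + 3 × 157.4 = 600.2 kN.
Allowable strength R_n/Ω = 600.2 / 2 = 300 kN.

300 kN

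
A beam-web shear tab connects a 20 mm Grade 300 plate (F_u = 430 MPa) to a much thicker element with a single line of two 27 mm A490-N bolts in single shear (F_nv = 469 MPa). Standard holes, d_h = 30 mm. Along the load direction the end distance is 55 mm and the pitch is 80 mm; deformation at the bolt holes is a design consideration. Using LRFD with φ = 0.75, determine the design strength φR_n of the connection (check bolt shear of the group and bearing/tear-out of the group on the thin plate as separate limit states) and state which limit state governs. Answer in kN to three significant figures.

Bolt shear: A_b = π·27²/4 = 572.6 mm²; R_n = 469 × 572.6 × 2 × 1 / 1000 = 537.1 kN → 0.75 × 537.1 = 403 kN.
Bearing (1.2 l_c t F_u ≤ 2.4 d t F_u): upper limit = 2.4·27·20·430 / 1000 = 557.3 kN.
  Edge l_c = 55 − 30/2 = 40 → r_n = 412.8 kN; interior l_c = 80 − 30 = 50 → r_n = 516 kN.
  R_n,bearing = 1·412.8 + 1·516 = 928.8 kN → 0.75 × 928.8 = 697 kN.
Bolt shear governs: 403 kN.

403 kN (bolt shear governs)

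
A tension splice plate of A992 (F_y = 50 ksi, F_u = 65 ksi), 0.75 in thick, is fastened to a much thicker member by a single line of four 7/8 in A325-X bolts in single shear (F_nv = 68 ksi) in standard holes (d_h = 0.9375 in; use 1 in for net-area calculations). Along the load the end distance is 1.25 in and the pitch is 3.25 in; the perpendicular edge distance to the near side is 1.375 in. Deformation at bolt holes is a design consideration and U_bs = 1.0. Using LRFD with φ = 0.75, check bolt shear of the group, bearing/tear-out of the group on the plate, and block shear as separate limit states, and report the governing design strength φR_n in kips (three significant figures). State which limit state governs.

123 kips (bolt shear governs)

Bolt shear: A_b = π·0.875²/4 = 0.6013 in²; R_n = 68 × 0.6013 × 4 × 1 = 163.6 kips → 0.75 × 163.6 = 123 kips.
Bearing: edge l_c = 0.7812, r_n = 45.7 kips; interior l_c = 2.312, r_n = 102.4 kips; R_n = 45.7 + 3·102.4 = 352.8 kips → 265 kips.
Block shear: A_gv = 8.25, A_nv = 5.625, A_nt = 0.6562 in²; R_n = min(0.6F_uA_nv, 0.6F_yA_gv) + U_bs·F_u·A_nt = 262 kips → 197 kips.
Bolt shear governs: 123 kips.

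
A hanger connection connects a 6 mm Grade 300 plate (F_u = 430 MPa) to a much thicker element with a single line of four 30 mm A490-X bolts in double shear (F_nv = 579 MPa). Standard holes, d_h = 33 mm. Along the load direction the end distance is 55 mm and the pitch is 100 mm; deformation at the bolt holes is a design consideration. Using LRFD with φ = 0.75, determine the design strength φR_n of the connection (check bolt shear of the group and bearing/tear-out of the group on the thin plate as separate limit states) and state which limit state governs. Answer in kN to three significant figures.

507 kN (bearing governs)

Bolt shear: A_b = π·30²/4 = 706.9 mm²; R_n = 579 × 706.9 × 4 × 2 / 1000 = 3274 kN → 0.75 × 3274 = 2460 kN.
Bearing (1.2 l_c t F_u ≤ 2.4 d t F_u): upper limit = 2.4·30·6·430 / 1000 = 185.8 kN.
  Edge l_c = 55 − 33/2 = 38.5 → r_n = 119.2 kN; interior l_c = 100 − 33 = 67 → r_n = 185.8 kN.
  R_n,bearing = 1·119.2 + 3·185.8 = 676.5 kN → 0.75 × 676.5 = 507 kN.
Bearing governs: 507 kN.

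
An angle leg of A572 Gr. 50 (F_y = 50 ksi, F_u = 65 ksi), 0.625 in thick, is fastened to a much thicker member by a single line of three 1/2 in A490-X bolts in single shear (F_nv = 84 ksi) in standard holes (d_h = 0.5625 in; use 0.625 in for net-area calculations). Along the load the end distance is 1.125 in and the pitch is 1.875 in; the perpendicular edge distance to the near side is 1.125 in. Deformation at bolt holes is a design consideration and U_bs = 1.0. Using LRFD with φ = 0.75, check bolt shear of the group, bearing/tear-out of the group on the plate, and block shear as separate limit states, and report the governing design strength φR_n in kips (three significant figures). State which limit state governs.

Bolt shear: A_b = π·0.5²/4 = 0.1963 in²; R_n = 84 × 0.1963 × 3 × 1 = 49.48 kips → 0.75 × 49.48 = 37.1 kips.
Bearing: edge l_c = 0.8438, r_n = 41.13 kips; interior l_c = 1.312, r_n = 48.75 kips; R_n = 41.13 + 2·48.75 = 138.6 kips → 104 kips.
Block shear: A_gv = 3.047, A_nv = 2.07, A_nt = 0.5078 in²; R_n = min(0.6F_uA_nv, 0.6F_yA_gv) + U_bs·F_u·A_nt = 113.8 kips → 85.3 kips.
Bolt shear governs: 37.1 kips.

37.1 kips (bolt shear governs)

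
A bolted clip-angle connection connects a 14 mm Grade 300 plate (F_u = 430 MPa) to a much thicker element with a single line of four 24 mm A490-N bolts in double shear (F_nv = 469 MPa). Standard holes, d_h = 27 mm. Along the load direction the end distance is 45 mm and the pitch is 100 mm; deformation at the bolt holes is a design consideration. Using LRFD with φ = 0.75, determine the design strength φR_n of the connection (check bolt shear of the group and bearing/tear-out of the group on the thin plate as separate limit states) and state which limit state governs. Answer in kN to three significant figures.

951 kN (bearing governs)

Bolt shear: A_b = π·24²/4 = 452.4 mm²; R_n = 469 × 452.4 × 4 × 2 / 1000 = 1697 kN → 0.75 × 1697 = 1270 kN.
Bearing (1.2 l_c t F_u ≤ 2.4 d t F_u): upper limit = 2.4·24·14·430 / 1000 = 346.8 kN.
  Edge l_c = 45 − 27/2 = 31.5 → r_n = 227.6 kN; interior l_c = 100 − 27 = 73 → r_n = 346.8 kN.
  R_n,bearing = 1·227.6 + 3·346.8 = 1268 kN → 0.75 × 1268 = 951 kN.
Bearing governs: 951 kN.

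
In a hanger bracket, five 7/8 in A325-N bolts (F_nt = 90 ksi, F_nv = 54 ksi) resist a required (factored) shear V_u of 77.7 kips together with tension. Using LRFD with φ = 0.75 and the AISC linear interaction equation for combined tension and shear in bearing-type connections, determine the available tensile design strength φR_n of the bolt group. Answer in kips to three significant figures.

A_b = π·0.875²/4 = 0.6013 in²; f_rv = 77.7 / (5 × 0.6013) = 25.84 ksi.
F'_nt = 1.3 F_nt − (F_nt / φF_nv) f_rv = 1.3·90 − (90/(0.75·54))·25.84 = 59.57 ksi, capped at F_nt → F'_nt = 59.57 ksi.
R_n = F'_nt · A_b · n = 59.57 × 0.6013 × 5 = 179.1 kips.
Design strength φR_n = 0.75 × 179.1 = 134 kips.

134 kips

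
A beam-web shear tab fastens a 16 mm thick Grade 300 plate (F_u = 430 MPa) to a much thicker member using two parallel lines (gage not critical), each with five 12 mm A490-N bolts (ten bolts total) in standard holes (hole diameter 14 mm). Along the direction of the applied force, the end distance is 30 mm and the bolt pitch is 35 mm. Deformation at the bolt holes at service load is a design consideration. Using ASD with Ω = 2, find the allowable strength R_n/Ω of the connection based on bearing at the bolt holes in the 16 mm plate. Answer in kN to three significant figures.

883 kN

Per bolt r_n = 1.2 l_c t F_u ≤ 2.4 d t F_u; upper limit = 2.4 × 12 × 16 × 430 / 1000 = 198.1 kN.
Edge bolt: l_c = 30 − 14/2 = 23 mm → 1.2 × 23 × 16 × 430 / 1000 = 189.9 → r_n = 189.9 kN.
Interior bolts: l_c = 35 − 14 = 21 mm → 1.2 × 21 × 16 × 430 / 1000 = 173.4 → r_n = 173.4 kN.
R_n = 2 × 189.9 + 8 × 173.4 = 1767 kN.
Allowable strength R_n/Ω = 1767 / 2 = 883 kN.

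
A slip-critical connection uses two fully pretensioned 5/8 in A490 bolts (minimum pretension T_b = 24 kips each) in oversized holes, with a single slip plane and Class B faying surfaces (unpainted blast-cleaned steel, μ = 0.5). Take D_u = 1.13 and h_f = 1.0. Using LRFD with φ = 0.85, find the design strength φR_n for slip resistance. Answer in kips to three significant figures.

23.1 kips

R_n = μ · D_u · h_f · T_b · n_s · n_b = 0.5 × 1.13 × 1.0 × 24 × 1 × 2 = 27.12 kips.
Design strength φR_n = 0.85 × 27.12 = 23.1 kips.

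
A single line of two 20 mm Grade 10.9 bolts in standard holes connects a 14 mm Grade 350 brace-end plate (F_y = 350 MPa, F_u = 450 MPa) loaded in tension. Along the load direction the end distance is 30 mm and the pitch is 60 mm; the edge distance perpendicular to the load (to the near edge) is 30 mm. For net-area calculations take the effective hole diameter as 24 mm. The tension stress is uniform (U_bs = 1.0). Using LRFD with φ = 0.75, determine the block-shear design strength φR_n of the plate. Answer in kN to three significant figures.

238 kN

Shear plane L_v = 30 + 1·60 = 90 mm; A_gv = 90 × 14 = 1260 mm².
A_nv = (90 − 1.5·24) × 14 = 756 mm².
A_nt = (30 − 0.5·24) × 14 = 252 mm².
0.6 F_u A_nv = 204.1 kN; 0.6 F_y A_gv = 264.6 kN → shear rupture governs the shear term.
R_n = 204.1 + 1.0 × 450 × 252 / 1000 = 317.5 kN.
Design strength φR_n = 0.75 × 317.5 = 238 kN.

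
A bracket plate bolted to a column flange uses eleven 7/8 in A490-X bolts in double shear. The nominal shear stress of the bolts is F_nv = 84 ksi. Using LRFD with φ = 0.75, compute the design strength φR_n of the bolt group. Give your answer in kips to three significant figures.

A_b = π × 0.875² / 4 = 0.6013 in².
R_n = F_nv · A_b · n · n_s = 84 × 0.6013 × 11 × 2 = 1111 kips.
Design strength φR_n = 0.75 × 1111 = 833 kips.

833 kips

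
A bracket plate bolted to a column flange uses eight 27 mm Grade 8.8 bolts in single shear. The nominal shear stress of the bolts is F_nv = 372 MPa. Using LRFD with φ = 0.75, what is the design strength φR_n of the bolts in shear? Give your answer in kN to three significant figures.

1280 kN

A_b = π × 27² / 4 = 572.6 mm².
R_n = F_nv · A_b · n · n_s = 372 × 572.6 × 8 × 1 / 1000 = 1704 kN.
Design strength φR_n = 0.75 × 1704 = 1280 kN.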